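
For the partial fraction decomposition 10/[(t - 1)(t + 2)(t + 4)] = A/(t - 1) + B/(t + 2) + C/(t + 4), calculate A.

Cover-up at t = 1: A = 10/[(1 + 2)(1 + 4)] = 10/[(3)(5)] = 10/15 = 2/3


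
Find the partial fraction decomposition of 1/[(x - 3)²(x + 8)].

Cover-up at x=-8: R = 1/(-8 - 3)² = 1/121. Cover-up at x=3: Q = 1/(3 + 8) = 1/11. Comparing x² coeff: P = -R = -1/121
Result: (-1/121)/(x - 3) + (1/11)/(x - 3)² + (1/121)/(x + 8)


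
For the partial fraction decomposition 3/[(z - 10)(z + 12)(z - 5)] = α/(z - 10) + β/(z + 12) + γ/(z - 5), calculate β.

Cover-up at z = -12: β = 3/[(-12 - 10)(-12 - 5)] = 3/[(-22)(-17)] = 3/374


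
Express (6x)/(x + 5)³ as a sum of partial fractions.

(6x) = P(x + 5)² + Q(x + 5) + R. At x = -5: R = 6·(-5) + 0 = -30. Coefficients: P = 0, Q = 6
Result: 6/(x + 5)² - 30/(x + 5)³


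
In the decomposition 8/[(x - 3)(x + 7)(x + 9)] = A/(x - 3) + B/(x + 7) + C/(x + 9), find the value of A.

Cover-up at x = 3: A = 8/[(3 + 7)(3 + 9)] = 8/[(10)(12)] = 8/120 = 1/15


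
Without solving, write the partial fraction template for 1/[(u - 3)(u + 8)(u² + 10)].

Two linear + quadratic: P/(u - 3) + Q/(u + 8) + (Ru + S)/(u² + 10)


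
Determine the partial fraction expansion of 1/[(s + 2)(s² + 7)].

Cover-up at s = -2: α = 1/((-2)² + 7) = 1/11. Then β = -α = -1/11, γ = -α·(0 - 2) = 2/11
Result: (1/11)/(s + 2) - ((1/11)s - 2/11)/(s² + 7)


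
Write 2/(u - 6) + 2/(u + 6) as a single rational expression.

Common denominator (u - 6)(u + 6). Numerator: 2(u + 6) + 2(u - 6) = (2u + 12) + (2u - 12) = 4u
Result: (4u)/[(u - 6)(u + 6)]


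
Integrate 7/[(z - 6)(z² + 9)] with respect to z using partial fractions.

Cover-up at z=6: A = 7/(6²+9) = 7/45. Coeff matching: B = -7/45, C = -14/15. Decomposition: (7/45)/(z - 6) - ((7/45)z + 14/15)/(z² + 9). Integrate: linear → ln, quadratic → (1/2)ln + arctan: (7/45) ln|(z - 6)| - (7/90) ln(z² + 9) - (14/45) arctan(z/3) + C


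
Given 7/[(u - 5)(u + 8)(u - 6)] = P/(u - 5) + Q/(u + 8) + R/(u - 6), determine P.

Cover-up at u = 5: P = 7/[(5 + 8)(5 - 6)] = 7/[(13)(-1)] = -7/13


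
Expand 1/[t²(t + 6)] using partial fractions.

Cover-up at t=-6: R = 1/(-6 - 0)² = 1/36. Cover-up at t=0: Q = 1/(0 + 6) = 1/6. Comparing t² coeff: P = -R = -1/36
Result: (-1/36)/t + (1/6)/t² + (1/36)/(t + 6)


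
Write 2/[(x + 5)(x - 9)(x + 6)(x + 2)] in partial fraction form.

Using Heaviside cover-up: (1/21)/(x + 5) + (1/1155)/(x - 9) - (1/30)/(x + 6) - (1/66)/(x + 2)


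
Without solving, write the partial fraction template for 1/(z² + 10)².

Repeated quadratic factor: (αz + β)/(z² + 10) + (γz + δ)/(z² + 10)²


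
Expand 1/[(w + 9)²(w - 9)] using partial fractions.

Cover-up at w=9: C = 1/(9 + 9)² = 1/324. Cover-up at w=-9: B = 1/(-9 - 9) = -1/18. Comparing w² coeff: A = -C = -1/324
Result: (-1/324)/(w + 9) - (1/18)/(w + 9)² + (1/324)/(w - 9)


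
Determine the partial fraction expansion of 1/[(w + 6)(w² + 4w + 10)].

Cover-up at w = -6: A = 1/((-6)² + 4·(-6) + 10) = 1/22. Then B = -A = -1/22, C = -A·(4 - 6) = 1/11
Result: (1/22)/(w + 6) - ((1/22)w - 1/11)/(w² + 4w + 10)


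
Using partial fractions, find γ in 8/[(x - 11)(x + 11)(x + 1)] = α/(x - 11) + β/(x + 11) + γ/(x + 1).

Cover-up at x = -1: γ = 8/[(-1 - 11)(-1 + 11)] = 8/[(-12)(10)] = -8/120 = -1/15


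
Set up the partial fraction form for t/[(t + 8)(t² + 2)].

Linear + irreducible quadratic: α/(t + 8) + (βt + γ)/(t² + 2)


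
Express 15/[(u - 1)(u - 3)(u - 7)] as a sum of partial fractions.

Using cover-up method: α = 5/4, β = -15/8, γ = 5/8
Result: (5/4)/(u - 1) - (15/8)/(u - 3) + (5/8)/(u - 7)


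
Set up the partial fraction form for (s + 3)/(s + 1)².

Repeated linear factor: α/(s + 1) + β/(s + 1)²


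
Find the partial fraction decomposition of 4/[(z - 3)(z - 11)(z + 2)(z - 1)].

Using Heaviside cover-up: (-1/20)/(z - 3) + (1/260)/(z - 11) - (4/195)/(z + 2) + (1/15)/(z - 1)


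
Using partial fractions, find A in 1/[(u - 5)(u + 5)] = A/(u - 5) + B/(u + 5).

Cover-up at u = 5: A = 1/(5 + 5) = 1/10


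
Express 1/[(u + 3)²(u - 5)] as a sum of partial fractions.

Cover-up at u=5: γ = 1/(5 + 3)² = 1/64. Cover-up at u=-3: β = 1/(-3 - 5) = -1/8. Comparing u² coeff: α = -γ = -1/64
Result: (-1/64)/(u + 3) - (1/8)/(u + 3)² + (1/64)/(u - 5)


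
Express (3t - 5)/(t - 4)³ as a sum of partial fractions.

(3t - 5) = A(t - 4)² + B(t - 4) + C. At t = 4: C = 3·4 - 5 = 7. Coefficients: A = 0, B = 3
Result: 3/(t - 4)² + 7/(t - 4)³


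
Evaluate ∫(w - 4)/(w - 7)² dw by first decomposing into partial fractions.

Decompose: A = 1, B = 1·7 - 4 = 3, so (w - 4)/(w - 7)² = 1/(w - 7) + 3/(w - 7)². Integrate: ∫ A/(w - 7) dw = ln|(w - 7)|; ∫ B/(w - 7)² dw = -3/(w - 7). Sum: ln|(w - 7)| - 3/(w - 7) + C


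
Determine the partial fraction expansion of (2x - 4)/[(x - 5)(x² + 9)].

At x=5: α = (2·5 - 4)/(5² + 9) = 3/17. β = -α = -3/17, γ = 2 - 5·α = 19/17
Result: (3/17)/(x - 5) - ((3/17)x - 19/17)/(x² + 9)


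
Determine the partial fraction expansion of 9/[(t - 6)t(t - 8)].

Using cover-up method: α = -3/4, β = 3/16, γ = 9/16
Result: (-3/4)/(t - 6) + (3/16)/t + (9/16)/(t - 8)


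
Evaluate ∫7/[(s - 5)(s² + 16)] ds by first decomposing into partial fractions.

Cover-up at s=5: A = 7/(5²+16) = 7/41. Coeff matching: B = -7/41, C = -35/41. Decomposition: (7/41)/(s - 5) - ((7/41)s + 35/41)/(s² + 16). Integrate: linear → ln, quadratic → (1/2)ln + arctan: (7/41) ln|(s - 5)| - (7/82) ln(s² + 16) - (35/164) arctan(s/4) + C


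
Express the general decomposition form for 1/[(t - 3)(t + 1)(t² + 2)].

Two linear + quadratic: α/(t - 3) + β/(t + 1) + (γt + δ)/(t² + 2)


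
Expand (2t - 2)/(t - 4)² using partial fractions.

(2t - 2) = A(t - 4) + B. At t = 4: B = 2·4 - 2 = 6. Coeff of t: A = 2
Result: 2/(t - 4) + 6/(t - 4)²


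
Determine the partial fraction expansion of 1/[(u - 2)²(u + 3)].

Cover-up at u=-3: C = 1/(-3 - 2)² = 1/25. Cover-up at u=2: B = 1/(2 + 3) = 1/5. Comparing u² coeff: A = -C = -1/25
Result: (-1/25)/(u - 2) + (1/5)/(u - 2)² + (1/25)/(u + 3)


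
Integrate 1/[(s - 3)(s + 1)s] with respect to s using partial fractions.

Cover-up: P = 1/12, Q = 1/4, R = -1/3. Decomposition: (1/12)/(s - 3) + (1/4)/(s + 1) - (1/3)/s. Integrate each term: (1/12) ln|(s - 3)| + (1/4) ln|(s + 1)| - (1/3) ln|s| + C


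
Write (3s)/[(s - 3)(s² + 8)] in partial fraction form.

At s=3: P = (3·3 + 0)/(3² + 8) = 9/17. Q = -P = -9/17, R = 3 - 3·P = 24/17
Result: (9/17)/(s - 3) - ((9/17)s - 24/17)/(s² + 8)


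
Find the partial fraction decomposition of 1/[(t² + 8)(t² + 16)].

Coefficient matching gives A = C = 0, B = 1/(16-8) = 1/8, D = -B = -1/8
Result: (1/8)/(t² + 8) - (1/8)/(t² + 16)


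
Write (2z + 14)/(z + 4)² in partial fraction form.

(2z + 14) = α(z + 4) + β. At z = -4: β = 2·(-4) + 14 = 6. Coeff of z: α = 2
Result: 2/(z + 4) + 6/(z + 4)²


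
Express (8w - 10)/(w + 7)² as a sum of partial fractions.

(8w - 10) = P(w + 7) + Q. At w = -7: Q = 8·(-7) - 10 = -66. Coeff of w: P = 8
Result: 8/(w + 7) - 66/(w + 7)²


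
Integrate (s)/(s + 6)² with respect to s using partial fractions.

Decompose: α = 1, β = 1·(-6) + 0 = -6, so (s)/(s + 6)² = 1/(s + 6) - 6/(s + 6)². Integrate: ∫ α/(s + 6) ds = ln|(s + 6)|; ∫ β/(s + 6)² ds = 6/(s + 6). Sum: ln|(s + 6)| + 6/(s + 6) + C


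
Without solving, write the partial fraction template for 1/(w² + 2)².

Repeated quadratic factor: (Aw + B)/(w² + 2) + (Cw + D)/(w² + 2)²


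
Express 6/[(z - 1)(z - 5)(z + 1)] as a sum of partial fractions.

Using cover-up method: α = -3/4, β = 1/4, γ = 1/2
Result: (-3/4)/(z - 1) + (1/4)/(z - 5) + (1/2)/(z + 1)


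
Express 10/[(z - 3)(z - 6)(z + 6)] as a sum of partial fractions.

Using cover-up method: P = -10/27, Q = 5/18, R = 5/54
Result: (-10/27)/(z - 3) + (5/18)/(z - 6) + (5/54)/(z + 6)


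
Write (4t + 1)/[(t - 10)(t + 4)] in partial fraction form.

At t=10: P = (4·10 + 1)/(10 + 4) = 41/14. At t=-4: Q = (4·(-4) + 1)/(-4 - 10) = 15/14
Result: (41/14)/(t - 10) + (15/14)/(t + 4)


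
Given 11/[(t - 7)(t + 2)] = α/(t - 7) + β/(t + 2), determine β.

Cover-up at t = -2: β = 11/(-2 - 7) = -11/9


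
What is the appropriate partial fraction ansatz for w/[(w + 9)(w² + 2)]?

Linear + irreducible quadratic: A/(w + 9) + (Bw + C)/(w² + 2)


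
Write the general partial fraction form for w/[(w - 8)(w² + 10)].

Linear + irreducible quadratic: α/(w - 8) + (βw + γ)/(w² + 10)


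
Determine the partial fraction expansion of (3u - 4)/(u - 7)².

(3u - 4) = A(u - 7) + B. At u = 7: B = 3·7 - 4 = 17. Coeff of u: A = 3
Result: 3/(u - 7) + 17/(u - 7)²


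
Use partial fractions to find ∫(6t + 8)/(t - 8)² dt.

Decompose: A = 6, B = 6·8 + 8 = 56, so (6t + 8)/(t - 8)² = 6/(t - 8) + 56/(t - 8)². Integrate: ∫ A/(t - 8) dt = 6 ln|(t - 8)|; ∫ B/(t - 8)² dt = -56/(t - 8). Sum: 6 ln|(t - 8)| - 56/(t - 8) + C


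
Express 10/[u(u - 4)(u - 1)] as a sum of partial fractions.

Using cover-up method: α = 5/2, β = 5/6, γ = -10/3
Result: (5/2)/u + (5/6)/(u - 4) - (10/3)/(u - 1)


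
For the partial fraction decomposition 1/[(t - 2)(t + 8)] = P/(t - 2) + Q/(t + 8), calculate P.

Cover-up at t = 2: P = 1/(2 + 8) = 1/10


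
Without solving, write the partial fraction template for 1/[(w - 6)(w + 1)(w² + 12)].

Two linear + quadratic: P/(w - 6) + Q/(w + 1) + (Rw + S)/(w² + 12)


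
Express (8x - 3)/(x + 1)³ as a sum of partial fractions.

(8x - 3) = P(x + 1)² + Q(x + 1) + R. At x = -1: R = 8·(-1) - 3 = -11. Coefficients: P = 0, Q = 8
Result: 8/(x + 1)² - 11/(x + 1)³


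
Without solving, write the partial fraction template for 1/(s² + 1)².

Repeated quadratic factor: (αs + β)/(s² + 1) + (γs + δ)/(s² + 1)²


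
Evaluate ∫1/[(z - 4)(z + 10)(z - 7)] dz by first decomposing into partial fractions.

Cover-up: α = -1/42, β = 1/238, γ = 1/51. Decomposition: (-1/42)/(z - 4) + (1/238)/(z + 10) + (1/51)/(z - 7). Integrate each term: (-1/42) ln|(z - 4)| + (1/238) ln|(z + 10)| + (1/51) ln|(z - 7)| + C


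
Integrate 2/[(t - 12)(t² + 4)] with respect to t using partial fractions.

Cover-up at t=12: P = 2/(12²+4) = 1/74. Coeff matching: Q = -1/74, R = -6/37. Decomposition: (1/74)/(t - 12) - ((1/74)t + 6/37)/(t² + 4). Integrate: linear → ln, quadratic → (1/2)ln + arctan: (1/74) ln|(t - 12)| - (1/148) ln(t² + 4) - (3/37) arctan(t/2) + C


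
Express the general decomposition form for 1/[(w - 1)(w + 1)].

Distinct linear factors: A/(w - 1) + B/(w + 1)


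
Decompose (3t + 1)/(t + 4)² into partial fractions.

(3t + 1) = P(t + 4) + Q. At t = -4: Q = 3·(-4) + 1 = -11. Coeff of t: P = 3
Result: 3/(t + 4) - 11/(t + 4)²


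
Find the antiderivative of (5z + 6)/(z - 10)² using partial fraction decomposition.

Decompose: A = 5, B = 5·10 + 6 = 56, so (5z + 6)/(z - 10)² = 5/(z - 10) + 56/(z - 10)². Integrate: ∫ A/(z - 10) dz = 5 ln|(z - 10)|; ∫ B/(z - 10)² dz = -56/(z - 10). Sum: 5 ln|(z - 10)| - 56/(z - 10) + C


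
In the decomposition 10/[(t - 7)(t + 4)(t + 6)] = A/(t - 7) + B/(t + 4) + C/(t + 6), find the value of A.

Cover-up at t = 7: A = 10/[(7 + 4)(7 + 6)] = 10/[(11)(13)] = 10/143


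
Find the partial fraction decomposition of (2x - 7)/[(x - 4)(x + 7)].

At x=4: A = (2·4 - 7)/(4 + 7) = 1/11. At x=-7: B = (2·(-7) - 7)/(-7 - 4) = 21/11
Result: (1/11)/(x - 4) + (21/11)/(x + 7)


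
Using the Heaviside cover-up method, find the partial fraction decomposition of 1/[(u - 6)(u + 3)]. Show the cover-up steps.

Cover (u - 6): set u=6, get α = 1/(6 + 3) = 1/9. Cover (u + 3): set u=-3, get β = 1/(-3 - 6) = -1/9.
Result: (1/9)/(u - 6) - (1/9)/(u + 3)


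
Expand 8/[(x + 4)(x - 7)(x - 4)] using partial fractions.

Using cover-up method: P = 1/11, Q = 8/33, R = -1/3
Result: (1/11)/(x + 4) + (8/33)/(x - 7) - (1/3)/(x - 4)


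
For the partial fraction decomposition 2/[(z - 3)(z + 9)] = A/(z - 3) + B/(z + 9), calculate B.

Cover-up at z = -9: B = 2/(-9 - 3) = -2/12 = -1/6


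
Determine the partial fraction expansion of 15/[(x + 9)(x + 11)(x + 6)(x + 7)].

Using Heaviside cover-up: (5/4)/(x + 9) - (3/8)/(x + 11) + 1/(x + 6) - (15/8)/(x + 7)


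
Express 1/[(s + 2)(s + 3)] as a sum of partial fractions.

1/(s + 2)(s + 3) = A/(s + 2) + B/(s + 3). A = 1/(-2 + 3) = 1, B = 1/(-3 + 2) = -1
Result: 1/(s + 2) - 1/(s + 3)


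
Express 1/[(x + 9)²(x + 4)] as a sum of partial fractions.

Cover-up at x=-4: C = 1/(-4 + 9)² = 1/25. Cover-up at x=-9: B = 1/(-9 + 4) = -1/5. Comparing x² coeff: A = -C = -1/25
Result: (-1/25)/(x + 9) - (1/5)/(x + 9)² + (1/25)/(x + 4)


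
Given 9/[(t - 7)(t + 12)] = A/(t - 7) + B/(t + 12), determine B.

Cover-up at t = -12: B = 9/(-12 - 7) = -9/19


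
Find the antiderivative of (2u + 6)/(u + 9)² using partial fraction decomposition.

Decompose: P = 2, Q = 2·(-9) + 6 = -12, so (2u + 6)/(u + 9)² = 2/(u + 9) - 12/(u + 9)². Integrate: ∫ P/(u + 9) du = 2 ln|(u + 9)|; ∫ Q/(u + 9)² du = 12/(u + 9). Sum: 2 ln|(u + 9)| + 12/(u + 9) + C


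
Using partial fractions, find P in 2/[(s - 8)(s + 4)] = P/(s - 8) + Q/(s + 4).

Cover-up at s = 8: P = 2/(8 + 4) = 2/12 = 1/6


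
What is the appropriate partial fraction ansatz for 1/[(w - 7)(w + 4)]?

Distinct linear factors: P/(w - 7) + Q/(w + 4)


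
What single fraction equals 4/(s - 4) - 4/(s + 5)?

Common denominator (s - 4)(s + 5). Numerator: 4(s + 5) - 4(s - 4) = (4s + 20) - (4s - 16) = 36
Result: (36)/[(s - 4)(s + 5)]


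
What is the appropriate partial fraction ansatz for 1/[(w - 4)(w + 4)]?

Distinct linear factors: P/(w - 4) + Q/(w + 4)


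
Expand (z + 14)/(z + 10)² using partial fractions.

(z + 14) = P(z + 10) + Q. At z = -10: Q = 1·(-10) + 14 = 4. Coeff of z: P = 1
Result: 1/(z + 10) + 4/(z + 10)²


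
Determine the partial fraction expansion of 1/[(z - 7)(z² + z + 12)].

Cover-up at z = 7: P = 1/(7² + 1·7 + 12) = 1/68. Then Q = -P = -1/68, R = -P·(1 + 7) = -2/17
Result: (1/68)/(z - 7) - ((1/68)z + 2/17)/(z² + z + 12)


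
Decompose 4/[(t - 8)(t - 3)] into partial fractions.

4/(t - 8)(t - 3) = P/(t - 8) + Q/(t - 3). P = 4/(8 - 3) = 4/5, Q = 4/(3 - 8) = -4/5
Result: (4/5)/(t - 8) - (4/5)/(t - 3)


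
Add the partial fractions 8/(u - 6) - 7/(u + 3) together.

Common denominator (u - 6)(u + 3). Numerator: 8(u + 3) - 7(u - 6) = (8u + 24) - (7u - 42) = u + 66
Result: (u + 66)/[(u - 6)(u + 3)]


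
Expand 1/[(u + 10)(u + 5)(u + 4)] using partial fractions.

Using cover-up method: A = 1/30, B = -1/5, C = 1/6
Result: (1/30)/(u + 10) - (1/5)/(u + 5) + (1/6)/(u + 4)


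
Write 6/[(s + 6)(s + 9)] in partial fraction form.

6/(s + 6)(s + 9) = P/(s + 6) + Q/(s + 9). P = 6/(-6 + 9) = 2, Q = 6/(-9 + 6) = -2
Result: 2/(s + 6) - 2/(s + 9)


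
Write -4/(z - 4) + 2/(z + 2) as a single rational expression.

Common denominator (z - 4)(z + 2). Numerator: -4(z + 2) + 2(z - 4) = (-4z - 8) + (2z - 8) = -2z - 16
Result: (-2z - 16)/[(z - 4)(z + 2)]


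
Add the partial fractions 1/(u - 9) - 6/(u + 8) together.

Common denominator (u - 9)(u + 8). Numerator: 1(u + 8) - 6(u - 9) = (u + 8) - (6u - 54) = -5u + 62
Result: (-5u + 62)/[(u - 9)(u + 8)]


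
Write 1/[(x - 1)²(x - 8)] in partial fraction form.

Cover-up at x=8: R = 1/(8 - 1)² = 1/49. Cover-up at x=1: Q = 1/(1 - 8) = -1/7. Comparing x² coeff: P = -R = -1/49
Result: (-1/49)/(x - 1) - (1/7)/(x - 1)² + (1/49)/(x - 8)


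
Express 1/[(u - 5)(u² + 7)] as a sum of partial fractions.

Cover-up at u = 5: P = 1/(5² + 7) = 1/32. Then Q = -P = -1/32, R = -P·(0 + 5) = -5/32
Result: (1/32)/(u - 5) - ((1/32)u + 5/32)/(u² + 7)


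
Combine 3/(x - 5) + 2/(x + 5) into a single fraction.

Common denominator (x - 5)(x + 5). Numerator: 3(x + 5) + 2(x - 5) = (3x + 15) + (2x - 10) = 5x + 5
Result: (5x + 5)/[(x - 5)(x + 5)]


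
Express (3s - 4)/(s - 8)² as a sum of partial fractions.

(3s - 4) = α(s - 8) + β. At s = 8: β = 3·8 - 4 = 20. Coeff of s: α = 3
Result: 3/(s - 8) + 20/(s - 8)²


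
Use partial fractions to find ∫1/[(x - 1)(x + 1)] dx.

Decompose: 1/[(x - 1)(x + 1)] = (1/2)/(x - 1) - (1/2)/(x + 1). Integrate each term: (1/2) ln|(x - 1)| - (1/2) ln|(x + 1)| + C


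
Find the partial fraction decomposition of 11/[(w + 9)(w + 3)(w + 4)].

Using cover-up method: α = 11/30, β = 11/6, γ = -11/5
Result: (11/30)/(w + 9) + (11/6)/(w + 3) - (11/5)/(w + 4)


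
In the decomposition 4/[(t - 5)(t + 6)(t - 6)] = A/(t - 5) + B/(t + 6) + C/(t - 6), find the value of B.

Cover-up at t = -6: B = 4/[(-6 - 5)(-6 - 6)] = 4/[(-11)(-12)] = 4/132 = 1/33


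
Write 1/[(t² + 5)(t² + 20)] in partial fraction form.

Coefficient matching gives P = R = 0, Q = 1/(20-5) = 1/15, S = -Q = -1/15
Result: (1/15)/(t² + 5) - (1/15)/(t² + 20)


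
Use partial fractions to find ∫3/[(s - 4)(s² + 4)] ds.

Cover-up at s=4: P = 3/(4²+4) = 3/20. Coeff matching: Q = -3/20, R = -3/5. Decomposition: (3/20)/(s - 4) - ((3/20)s + 3/5)/(s² + 4). Integrate: linear → ln, quadratic → (1/2)ln + arctan: (3/20) ln|(s - 4)| - (3/40) ln(s² + 4) - (3/10) arctan(s/2) + C


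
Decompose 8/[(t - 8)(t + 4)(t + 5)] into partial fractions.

Using cover-up method: A = 2/39, B = -2/3, C = 8/13
Result: (2/39)/(t - 8) - (2/3)/(t + 4) + (8/13)/(t + 5)


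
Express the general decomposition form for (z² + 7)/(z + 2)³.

Repeated linear factor (power 3): α/(z + 2) + β/(z + 2)² + γ/(z + 2)³


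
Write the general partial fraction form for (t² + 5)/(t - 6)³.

Repeated linear factor (power 3): A/(t - 6) + B/(t - 6)² + C/(t - 6)³


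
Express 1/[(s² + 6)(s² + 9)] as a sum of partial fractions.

Coefficient matching gives α = γ = 0, β = 1/(9-6) = 1/3, δ = -β = -1/3
Result: (1/3)/(s² + 6) - (1/3)/(s² + 9)


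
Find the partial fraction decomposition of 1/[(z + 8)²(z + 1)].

Cover-up at z=-1: γ = 1/(-1 + 8)² = 1/49. Cover-up at z=-8: β = 1/(-8 + 1) = -1/7. Comparing z² coeff: α = -γ = -1/49
Result: (-1/49)/(z + 8) - (1/7)/(z + 8)² + (1/49)/(z + 1)


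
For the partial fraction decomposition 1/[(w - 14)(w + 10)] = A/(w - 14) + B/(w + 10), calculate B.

Cover-up at w = -10: B = 1/(-10 - 14) = -1/24


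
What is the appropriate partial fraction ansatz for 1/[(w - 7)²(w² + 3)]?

Repeated linear + quadratic: P/(w - 7) + Q/(w - 7)² + (Rw + S)/(w² + 3)


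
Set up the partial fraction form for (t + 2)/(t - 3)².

Repeated linear factor: α/(t - 3) + β/(t - 3)²


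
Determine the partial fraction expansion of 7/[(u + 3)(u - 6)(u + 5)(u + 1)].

Using Heaviside cover-up: (7/36)/(u + 3) + (1/99)/(u - 6) - (7/88)/(u + 5) - (1/8)/(u + 1)


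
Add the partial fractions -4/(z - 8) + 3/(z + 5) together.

Common denominator (z - 8)(z + 5). Numerator: -4(z + 5) + 3(z - 8) = (-4z - 20) + (3z - 24) = -z - 44
Result: (-z - 44)/[(z - 8)(z + 5)]


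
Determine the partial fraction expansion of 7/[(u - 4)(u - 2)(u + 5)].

Using cover-up method: A = 7/18, B = -1/2, C = 1/9
Result: (7/18)/(u - 4) - (1/2)/(u - 2) + (1/9)/(u + 5)


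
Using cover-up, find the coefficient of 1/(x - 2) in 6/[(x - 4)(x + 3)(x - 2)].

Cover (x - 2), set x=2: 6/[(2 - 4)(2 + 3)] = -3/5


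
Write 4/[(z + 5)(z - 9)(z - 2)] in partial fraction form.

Using cover-up method: P = 2/49, Q = 2/49, R = -4/49
Result: (2/49)/(z + 5) + (2/49)/(z - 9) - (4/49)/(z - 2)


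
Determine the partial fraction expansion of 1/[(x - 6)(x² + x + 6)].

Cover-up at x = 6: P = 1/(6² + 1·6 + 6) = 1/48. Then Q = -P = -1/48, R = -P·(1 + 6) = -7/48
Result: (1/48)/(x - 6) - ((1/48)x + 7/48)/(x² + x + 6)


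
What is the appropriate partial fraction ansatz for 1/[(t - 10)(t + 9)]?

Distinct linear factors: P/(t - 10) + Q/(t + 9)


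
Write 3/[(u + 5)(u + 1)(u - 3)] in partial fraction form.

Using cover-up method: α = 3/32, β = -3/16, γ = 3/32
Result: (3/32)/(u + 5) - (3/16)/(u + 1) + (3/32)/(u - 3)


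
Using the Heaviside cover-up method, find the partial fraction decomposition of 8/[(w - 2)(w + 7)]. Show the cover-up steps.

Cover (w - 2): set w=2, get A = 8/(2 + 7) = 8/9. Cover (w + 7): set w=-7, get B = 8/(-7 - 2) = -8/9.
Result: (8/9)/(w - 2) - (8/9)/(w + 7)


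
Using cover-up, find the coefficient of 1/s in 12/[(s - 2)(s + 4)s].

Cover s, set s=0: 12/[(0 - 2)(0 + 4)] = -3/2


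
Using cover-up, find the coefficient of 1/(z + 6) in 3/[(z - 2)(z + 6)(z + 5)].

Cover (z + 6), set z=-6: 3/[(-6 - 2)(-6 + 5)] = 3/8


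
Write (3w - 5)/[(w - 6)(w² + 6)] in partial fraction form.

At w=6: P = (3·6 - 5)/(6² + 6) = 13/42. Q = -P = -13/42, R = 3 - 6·P = 8/7
Result: (13/42)/(w - 6) - ((13/42)w - 8/7)/(w² + 6)


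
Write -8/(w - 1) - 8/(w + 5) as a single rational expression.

Common denominator (w - 1)(w + 5). Numerator: -8(w + 5) - 8(w - 1) = (-8w - 40) - (8w - 8) = -16w - 32
Result: (-16w - 32)/[(w - 1)(w + 5)]


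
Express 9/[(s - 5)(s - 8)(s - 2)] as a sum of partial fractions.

Using cover-up method: P = -1, Q = 1/2, R = 1/2
Result: -1/(s - 5) + (1/2)/(s - 8) + (1/2)/(s - 2)


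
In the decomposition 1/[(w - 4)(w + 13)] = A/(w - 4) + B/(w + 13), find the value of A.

Cover-up at w = 4: A = 1/(4 + 13) = 1/17


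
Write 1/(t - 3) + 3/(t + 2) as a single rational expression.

Common denominator (t - 3)(t + 2). Numerator: 1(t + 2) + 3(t - 3) = (t + 2) + (3t - 9) = 4t - 7
Result: (4t - 7)/[(t - 3)(t + 2)]


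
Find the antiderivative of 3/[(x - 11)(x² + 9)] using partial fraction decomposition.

Cover-up at x=11: α = 3/(11²+9) = 3/130. Coeff matching: β = -3/130, γ = -33/130. Decomposition: (3/130)/(x - 11) - ((3/130)x + 33/130)/(x² + 9). Integrate: linear → ln, quadratic → (1/2)ln + arctan: (3/130) ln|(x - 11)| - (3/260) ln(x² + 9) - (11/130) arctan(x/3) + C


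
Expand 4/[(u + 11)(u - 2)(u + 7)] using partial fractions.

Using cover-up method: A = 1/13, B = 4/117, C = -1/9
Result: (1/13)/(u + 11) + (4/117)/(u - 2) - (1/9)/(u + 7)


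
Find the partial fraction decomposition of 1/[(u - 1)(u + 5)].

1/(u - 1)(u + 5) = A/(u - 1) + B/(u + 5). A = 1/(1 + 5) = 1/6, B = 1/(-5 - 1) = -1/6
Result: (1/6)/(u - 1) - (1/6)/(u + 5)


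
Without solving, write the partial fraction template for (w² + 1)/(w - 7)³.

Repeated linear factor (power 3): α/(w - 7) + β/(w - 7)² + γ/(w - 7)³


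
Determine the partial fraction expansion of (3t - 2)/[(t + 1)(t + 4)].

At t=-1: α = (3·(-1) - 2)/(-1 + 4) = -5/3. At t=-4: β = (3·(-4) - 2)/(-4 + 1) = 14/3
Result: (-5/3)/(t + 1) + (14/3)/(t + 4)


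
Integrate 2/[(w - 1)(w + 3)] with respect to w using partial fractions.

Decompose: 2/[(w - 1)(w + 3)] = (1/2)/(w - 1) - (1/2)/(w + 3). Integrate each term: (1/2) ln|(w - 1)| - (1/2) ln|(w + 3)| + C


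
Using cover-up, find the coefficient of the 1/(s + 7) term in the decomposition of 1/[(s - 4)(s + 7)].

Cover (s + 7), set s=-7: 1/((s - 4) at s=-7) = 1/(-11) = -1/11


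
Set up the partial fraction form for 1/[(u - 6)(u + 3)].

Distinct linear factors: A/(u - 6) + B/(u + 3)


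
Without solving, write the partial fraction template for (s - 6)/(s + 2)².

Repeated linear factor: P/(s + 2) + Q/(s + 2)²


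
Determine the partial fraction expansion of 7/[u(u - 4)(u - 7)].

Using cover-up method: P = 1/4, Q = -7/12, R = 1/3
Result: (1/4)/u - (7/12)/(u - 4) + (1/3)/(u - 7)


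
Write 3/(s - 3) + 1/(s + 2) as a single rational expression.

Common denominator (s - 3)(s + 2). Numerator: 3(s + 2) + 1(s - 3) = (3s + 6) + (s - 3) = 4s + 3
Result: (4s + 3)/[(s - 3)(s + 2)]


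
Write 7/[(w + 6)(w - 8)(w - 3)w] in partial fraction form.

Using Heaviside cover-up: (-1/108)/(w + 6) + (1/80)/(w - 8) - (7/135)/(w - 3) + (7/144)/w


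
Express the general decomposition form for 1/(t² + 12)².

Repeated quadratic factor: (At + B)/(t² + 12) + (Ct + D)/(t² + 12)²


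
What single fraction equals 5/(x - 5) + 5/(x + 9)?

Common denominator (x - 5)(x + 9). Numerator: 5(x + 9) + 5(x - 5) = (5x + 45) + (5x - 25) = 10x + 20
Result: (10x + 20)/[(x - 5)(x + 9)]


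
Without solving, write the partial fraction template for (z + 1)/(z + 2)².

Repeated linear factor: α/(z + 2) + β/(z + 2)²


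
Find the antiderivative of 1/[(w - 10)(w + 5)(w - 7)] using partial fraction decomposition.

Cover-up: A = 1/45, B = 1/180, C = -1/36. Decomposition: (1/45)/(w - 10) + (1/180)/(w + 5) - (1/36)/(w - 7). Integrate each term: (1/45) ln|(w - 10)| + (1/180) ln|(w + 5)| - (1/36) ln|(w - 7)| + C


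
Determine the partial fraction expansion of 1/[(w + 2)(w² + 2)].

Cover-up at w = -2: P = 1/((-2)² + 2) = 1/6. Then Q = -P = -1/6, R = -P·(0 - 2) = 1/3
Result: (1/6)/(w + 2) - ((1/6)w - 1/3)/(w² + 2)


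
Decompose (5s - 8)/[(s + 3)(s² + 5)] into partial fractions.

At s=-3: α = (5·(-3) - 8)/((-3)² + 5) = -23/14. β = -α = 23/14, γ = 5 - (-3)·α = 1/14
Result: (-23/14)/(s + 3) + ((23/14)s + 1/14)/(s² + 5)


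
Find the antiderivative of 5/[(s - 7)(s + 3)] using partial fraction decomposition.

Decompose: 5/[(s - 7)(s + 3)] = (1/2)/(s - 7) - (1/2)/(s + 3). Integrate each term: (1/2) ln|(s - 7)| - (1/2) ln|(s + 3)| + C


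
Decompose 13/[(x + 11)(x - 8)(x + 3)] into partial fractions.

Using cover-up method: A = 13/152, B = 13/209, C = -13/88
Result: (13/152)/(x + 11) + (13/209)/(x - 8) - (13/88)/(x + 3)


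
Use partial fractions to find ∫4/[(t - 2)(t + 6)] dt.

Decompose: 4/[(t - 2)(t + 6)] = (1/2)/(t - 2) - (1/2)/(t + 6). Integrate each term: (1/2) ln|(t - 2)| - (1/2) ln|(t + 6)| + C


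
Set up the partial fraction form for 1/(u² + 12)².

Repeated quadratic factor: (αu + β)/(u² + 12) + (γu + δ)/(u² + 12)²


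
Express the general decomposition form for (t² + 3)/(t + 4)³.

Repeated linear factor (power 3): P/(t + 4) + Q/(t + 4)² + R/(t + 4)³


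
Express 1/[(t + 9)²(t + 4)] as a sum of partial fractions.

Cover-up at t=-4: C = 1/(-4 + 9)² = 1/25. Cover-up at t=-9: B = 1/(-9 + 4) = -1/5. Comparing t² coeff: A = -C = -1/25
Result: (-1/25)/(t + 9) - (1/5)/(t + 9)² + (1/25)/(t + 4)


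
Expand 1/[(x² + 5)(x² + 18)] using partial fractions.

Coefficient matching gives P = R = 0, Q = 1/(18-5) = 1/13, S = -Q = -1/13
Result: (1/13)/(x² + 5) - (1/13)/(x² + 18)


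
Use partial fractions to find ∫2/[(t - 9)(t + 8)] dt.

Decompose: 2/[(t - 9)(t + 8)] = (2/17)/(t - 9) - (2/17)/(t + 8). Integrate each term: (2/17) ln|(t - 9)| - (2/17) ln|(t + 8)| + C


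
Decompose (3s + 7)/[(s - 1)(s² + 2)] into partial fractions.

At s=1: α = (3·1 + 7)/(1² + 2) = 10/3. β = -α = -10/3, γ = 3 - 1·α = -1/3
Result: (10/3)/(s - 1) - ((10/3)s + 1/3)/(s² + 2)


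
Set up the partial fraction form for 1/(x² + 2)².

Repeated quadratic factor: (Ax + B)/(x² + 2) + (Cx + D)/(x² + 2)²


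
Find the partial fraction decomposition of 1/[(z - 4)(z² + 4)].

Cover-up at z = 4: α = 1/(4² + 4) = 1/20. Then β = -α = -1/20, γ = -α·(0 + 4) = -1/5
Result: (1/20)/(z - 4) - ((1/20)z + 1/5)/(z² + 4)


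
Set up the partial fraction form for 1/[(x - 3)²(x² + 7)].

Repeated linear + quadratic: α/(x - 3) + β/(x - 3)² + (γx + δ)/(x² + 7)


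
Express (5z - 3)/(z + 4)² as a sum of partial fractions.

(5z - 3) = P(z + 4) + Q. At z = -4: Q = 5·(-4) - 3 = -23. Coeff of z: P = 5
Result: 5/(z + 4) - 23/(z + 4)²


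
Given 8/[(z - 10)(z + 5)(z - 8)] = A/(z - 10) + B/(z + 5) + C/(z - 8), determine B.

Cover-up at z = -5: B = 8/[(-5 - 10)(-5 - 8)] = 8/[(-15)(-13)] = 8/195


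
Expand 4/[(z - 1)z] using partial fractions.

4/(z - 1)z = α/(z - 1) + β/z. α = 4/(1 - 0) = 4, β = 4/(0 - 1) = -4
Result: 4/(z - 1) - 4/z


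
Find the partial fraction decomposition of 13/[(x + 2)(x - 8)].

13/(x + 2)(x - 8) = α/(x + 2) + β/(x - 8). α = 13/(-2 - 8) = -13/10, β = 13/(8 + 2) = 13/10
Result: (-13/10)/(x + 2) + (13/10)/(x - 8)


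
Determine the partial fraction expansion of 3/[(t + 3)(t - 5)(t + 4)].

Using cover-up method: P = -3/8, Q = 1/24, R = 1/3
Result: (-3/8)/(t + 3) + (1/24)/(t - 5) + (1/3)/(t + 4)


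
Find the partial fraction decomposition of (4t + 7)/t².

(4t + 7) = αt + β. At t = 0: β = 4·0 + 7 = 7. Coeff of t: α = 4
Result: 4/t + 7/t²


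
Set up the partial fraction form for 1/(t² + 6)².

Repeated quadratic factor: (Pt + Q)/(t² + 6) + (Rt + S)/(t² + 6)²


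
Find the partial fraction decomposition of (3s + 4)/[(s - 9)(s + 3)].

At s=9: α = (3·9 + 4)/(9 + 3) = 31/12. At s=-3: β = (3·(-3) + 4)/(-3 - 9) = 5/12
Result: (31/12)/(s - 9) + (5/12)/(s + 3)


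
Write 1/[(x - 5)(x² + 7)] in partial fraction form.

Cover-up at x = 5: A = 1/(5² + 7) = 1/32. Then B = -A = -1/32, C = -A·(0 + 5) = -5/32
Result: (1/32)/(x - 5) - ((1/32)x + 5/32)/(x² + 7)


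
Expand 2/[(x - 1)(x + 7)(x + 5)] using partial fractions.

Using cover-up method: A = 1/24, B = 1/8, C = -1/6
Result: (1/24)/(x - 1) + (1/8)/(x + 7) - (1/6)/(x + 5)


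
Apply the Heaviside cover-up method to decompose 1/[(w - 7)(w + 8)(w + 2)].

Cover (w - 7), w=7: A = 1/[(7 + 8)(7 + 2)] = 1/135. Cover (w + 8), w=-8: B = 1/[(-8 - 7)(-8 + 2)] = 1/90. Cover (w + 2), w=-2: C = 1/[(-2 - 7)(-2 + 8)] = -1/54.
Result: (1/135)/(w - 7) + (1/90)/(w + 8) - (1/54)/(w + 2)


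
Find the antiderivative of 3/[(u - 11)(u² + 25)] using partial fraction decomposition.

Cover-up at u=11: P = 3/(11²+25) = 3/146. Coeff matching: Q = -3/146, R = -33/146. Decomposition: (3/146)/(u - 11) - ((3/146)u + 33/146)/(u² + 25). Integrate: linear → ln, quadratic → (1/2)ln + arctan: (3/146) ln|(u - 11)| - (3/292) ln(u² + 25) - (33/730) arctan(u/5) + C


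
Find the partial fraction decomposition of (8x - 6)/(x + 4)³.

(8x - 6) = P(x + 4)² + Q(x + 4) + R. At x = -4: R = 8·(-4) - 6 = -38. Coefficients: P = 0, Q = 8
Result: 8/(x + 4)² - 38/(x + 4)³


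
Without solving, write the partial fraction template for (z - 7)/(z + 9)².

Repeated linear factor: P/(z + 9) + Q/(z + 9)²


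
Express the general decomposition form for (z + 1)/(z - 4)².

Repeated linear factor: P/(z - 4) + Q/(z - 4)²


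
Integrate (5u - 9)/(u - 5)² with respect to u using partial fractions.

Decompose: A = 5, B = 5·5 - 9 = 16, so (5u - 9)/(u - 5)² = 5/(u - 5) + 16/(u - 5)². Integrate: ∫ A/(u - 5) du = 5 ln|(u - 5)|; ∫ B/(u - 5)² du = -16/(u - 5). Sum: 5 ln|(u - 5)| - 16/(u - 5) + C


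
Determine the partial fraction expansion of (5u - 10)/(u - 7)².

(5u - 10) = α(u - 7) + β. At u = 7: β = 5·7 - 10 = 25. Coeff of u: α = 5
Result: 5/(u - 7) + 25/(u - 7)²


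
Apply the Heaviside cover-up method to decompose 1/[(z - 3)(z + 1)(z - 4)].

Cover (z - 3), z=3: α = 1/[(3 + 1)(3 - 4)] = -1/4. Cover (z + 1), z=-1: β = 1/[(-1 - 3)(-1 - 4)] = 1/20. Cover (z - 4), z=4: γ = 1/[(4 - 3)(4 + 1)] = 1/5.
Result: (-1/4)/(z - 3) + (1/20)/(z + 1) + (1/5)/(z - 4)


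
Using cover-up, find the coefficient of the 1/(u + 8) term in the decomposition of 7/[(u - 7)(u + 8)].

Cover (u + 8), set u=-8: 7/((u - 7) at u=-8) = 7/(-15) = -7/15


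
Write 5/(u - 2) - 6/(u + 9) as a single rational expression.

Common denominator (u - 2)(u + 9). Numerator: 5(u + 9) - 6(u - 2) = (5u + 45) - (6u - 12) = -u + 57
Result: (-u + 57)/[(u - 2)(u + 9)]


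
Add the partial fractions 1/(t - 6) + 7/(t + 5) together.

Common denominator (t - 6)(t + 5). Numerator: 1(t + 5) + 7(t - 6) = (t + 5) + (7t - 42) = 8t - 37
Result: (8t - 37)/[(t - 6)(t + 5)]


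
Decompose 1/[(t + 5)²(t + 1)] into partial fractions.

Cover-up at t=-1: R = 1/(-1 + 5)² = 1/16. Cover-up at t=-5: Q = 1/(-5 + 1) = -1/4. Comparing t² coeff: P = -R = -1/16
Result: (-1/16)/(t + 5) - (1/4)/(t + 5)² + (1/16)/(t + 1)


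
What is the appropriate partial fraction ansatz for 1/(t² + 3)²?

Repeated quadratic factor: (αt + β)/(t² + 3) + (γt + δ)/(t² + 3)²


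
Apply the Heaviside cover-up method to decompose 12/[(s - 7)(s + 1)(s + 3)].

Cover (s - 7), s=7: A = 12/[(7 + 1)(7 + 3)] = 3/20. Cover (s + 1), s=-1: B = 12/[(-1 - 7)(-1 + 3)] = -3/4. Cover (s + 3), s=-3: C = 12/[(-3 - 7)(-3 + 1)] = 3/5.
Result: (3/20)/(s - 7) - (3/4)/(s + 1) + (3/5)/(s + 3)


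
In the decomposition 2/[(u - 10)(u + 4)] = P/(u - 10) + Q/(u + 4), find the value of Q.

Cover-up at u = -4: Q = 2/(-4 - 10) = -2/14 = -1/7


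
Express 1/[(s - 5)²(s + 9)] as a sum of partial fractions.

Cover-up at s=-9: γ = 1/(-9 - 5)² = 1/196. Cover-up at s=5: β = 1/(5 + 9) = 1/14. Comparing s² coeff: α = -γ = -1/196
Result: (-1/196)/(s - 5) + (1/14)/(s - 5)² + (1/196)/(s + 9)


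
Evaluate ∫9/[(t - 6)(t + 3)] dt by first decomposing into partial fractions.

Decompose: 9/[(t - 6)(t + 3)] = 1/(t - 6) - 1/(t + 3). Integrate each term: ln|(t - 6)| - ln|(t + 3)| + C


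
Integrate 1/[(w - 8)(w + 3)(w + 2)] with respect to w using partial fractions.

Cover-up: P = 1/110, Q = 1/11, R = -1/10. Decomposition: (1/110)/(w - 8) + (1/11)/(w + 3) - (1/10)/(w + 2). Integrate each term: (1/110) ln|(w - 8)| + (1/11) ln|(w + 3)| - (1/10) ln|(w + 2)| + C


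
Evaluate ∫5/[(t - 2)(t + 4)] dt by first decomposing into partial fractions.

Decompose: 5/[(t - 2)(t + 4)] = (5/6)/(t - 2) - (5/6)/(t + 4). Integrate each term: (5/6) ln|(t - 2)| - (5/6) ln|(t + 4)| + C


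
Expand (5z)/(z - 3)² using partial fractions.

(5z) = P(z - 3) + Q. At z = 3: Q = 5·3 + 0 = 15. Coeff of z: P = 5
Result: 5/(z - 3) + 15/(z - 3)²


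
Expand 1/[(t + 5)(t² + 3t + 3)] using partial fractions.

Cover-up at t = -5: α = 1/((-5)² + 3·(-5) + 3) = 1/13. Then β = -α = -1/13, γ = -α·(3 - 5) = 2/13
Result: (1/13)/(t + 5) - ((1/13)t - 2/13)/(t² + 3t + 3)


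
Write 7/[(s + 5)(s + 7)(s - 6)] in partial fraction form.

Using cover-up method: A = -7/22, B = 7/26, C = 7/143
Result: (-7/22)/(s + 5) + (7/26)/(s + 7) + (7/143)/(s - 6)


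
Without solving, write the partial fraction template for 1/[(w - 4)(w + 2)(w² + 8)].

Two linear + quadratic: α/(w - 4) + β/(w + 2) + (γw + δ)/(w² + 8)


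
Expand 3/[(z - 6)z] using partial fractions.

3/(z - 6)z = α/(z - 6) + β/z. α = 3/(6 - 0) = 1/2, β = 3/(0 - 6) = -1/2
Result: (1/2)/(z - 6) - (1/2)/z


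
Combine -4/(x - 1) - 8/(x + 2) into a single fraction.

Common denominator (x - 1)(x + 2). Numerator: -4(x + 2) - 8(x - 1) = (-4x - 8) - (8x - 8) = -12x
Result: (-12x)/[(x - 1)(x + 2)]


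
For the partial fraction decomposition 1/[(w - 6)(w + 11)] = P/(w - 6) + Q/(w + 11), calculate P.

Cover-up at w = 6: P = 1/(6 + 11) = 1/17


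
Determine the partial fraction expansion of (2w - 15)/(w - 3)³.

(2w - 15) = P(w - 3)² + Q(w - 3) + R. At w = 3: R = 2·3 - 15 = -9. Coefficients: P = 0, Q = 2
Result: 2/(w - 3)² - 9/(w - 3)³


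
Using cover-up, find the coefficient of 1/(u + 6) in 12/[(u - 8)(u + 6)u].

Cover (u + 6), set u=-6: 12/[(-6 - 8)(-6 - 0)] = 1/7


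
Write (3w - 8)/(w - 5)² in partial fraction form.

(3w - 8) = P(w - 5) + Q. At w = 5: Q = 3·5 - 8 = 7. Coeff of w: P = 3
Result: 3/(w - 5) + 7/(w - 5)²


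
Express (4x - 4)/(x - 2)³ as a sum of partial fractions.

(4x - 4) = α(x - 2)² + β(x - 2) + γ. At x = 2: γ = 4·2 - 4 = 4. Coefficients: α = 0, β = 4
Result: 4/(x - 2)² + 4/(x - 2)³


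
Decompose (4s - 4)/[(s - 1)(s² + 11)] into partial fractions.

At s=1: P = (4·1 - 4)/(1² + 11) = 0. Q = -P = 0, R = 4 - 1·P = 4
Result: (4)/(s² + 11)


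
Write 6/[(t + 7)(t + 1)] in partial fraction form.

6/(t + 7)(t + 1) = P/(t + 7) + Q/(t + 1). P = 6/(-7 + 1) = -1, Q = 6/(-1 + 7) = 1
Result: -1/(t + 7) + 1/(t + 1)


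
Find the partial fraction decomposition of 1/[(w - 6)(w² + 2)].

Cover-up at w = 6: A = 1/(6² + 2) = 1/38. Then B = -A = -1/38, C = -A·(0 + 6) = -3/19
Result: (1/38)/(w - 6) - ((1/38)w + 3/19)/(w² + 2)


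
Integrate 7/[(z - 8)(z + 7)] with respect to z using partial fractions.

Decompose: 7/[(z - 8)(z + 7)] = (7/15)/(z - 8) - (7/15)/(z + 7). Integrate each term: (7/15) ln|(z - 8)| - (7/15) ln|(z + 7)| + C


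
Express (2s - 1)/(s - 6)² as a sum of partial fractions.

(2s - 1) = α(s - 6) + β. At s = 6: β = 2·6 - 1 = 11. Coeff of s: α = 2
Result: 2/(s - 6) + 11/(s - 6)²


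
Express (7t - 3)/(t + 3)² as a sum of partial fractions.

(7t - 3) = α(t + 3) + β. At t = -3: β = 7·(-3) - 3 = -24. Coeff of t: α = 7
Result: 7/(t + 3) - 24/(t + 3)²


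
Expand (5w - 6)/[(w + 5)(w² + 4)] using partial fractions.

At w=-5: α = (5·(-5) - 6)/((-5)² + 4) = -31/29. β = -α = 31/29, γ = 5 - (-5)·α = -10/29
Result: (-31/29)/(w + 5) + ((31/29)w - 10/29)/(w² + 4)


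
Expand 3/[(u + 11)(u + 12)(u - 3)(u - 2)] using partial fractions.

Using Heaviside cover-up: (3/182)/(u + 11) - (1/70)/(u + 12) + (1/70)/(u - 3) - (3/182)/(u - 2)


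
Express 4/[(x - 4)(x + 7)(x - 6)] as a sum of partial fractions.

Using cover-up method: A = -2/11, B = 4/143, C = 2/13
Result: (-2/11)/(x - 4) + (4/143)/(x + 7) + (2/13)/(x - 6)


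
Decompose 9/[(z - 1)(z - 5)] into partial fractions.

9/(z - 1)(z - 5) = P/(z - 1) + Q/(z - 5). P = 9/(1 - 5) = -9/4, Q = 9/(5 - 1) = 9/4
Result: (-9/4)/(z - 1) + (9/4)/(z - 5)


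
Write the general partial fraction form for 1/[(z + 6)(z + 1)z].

Three distinct linear factors: A/(z + 6) + B/(z + 1) + C/z


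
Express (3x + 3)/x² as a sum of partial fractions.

(3x + 3) = Ax + B. At x = 0: B = 3·0 + 3 = 3. Coeff of x: A = 3
Result: 3/x + 3/x²


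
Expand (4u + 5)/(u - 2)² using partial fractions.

(4u + 5) = α(u - 2) + β. At u = 2: β = 4·2 + 5 = 13. Coeff of u: α = 4
Result: 4/(u - 2) + 13/(u - 2)²


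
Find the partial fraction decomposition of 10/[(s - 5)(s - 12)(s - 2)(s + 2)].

Using Heaviside cover-up: (-10/147)/(s - 5) + (1/98)/(s - 12) + (1/12)/(s - 2) - (5/196)/(s + 2)


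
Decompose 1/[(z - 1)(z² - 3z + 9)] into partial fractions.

Cover-up at z = 1: P = 1/(1² - 3·1 + 9) = 1/7. Then Q = -P = -1/7, R = -P·(-3 + 1) = 2/7
Result: (1/7)/(z - 1) - ((1/7)z - 2/7)/(z² - 3z + 9)


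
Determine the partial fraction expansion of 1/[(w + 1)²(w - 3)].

Cover-up at w=3: γ = 1/(3 + 1)² = 1/16. Cover-up at w=-1: β = 1/(-1 - 3) = -1/4. Comparing w² coeff: α = -γ = -1/16
Result: (-1/16)/(w + 1) - (1/4)/(w + 1)² + (1/16)/(w - 3)


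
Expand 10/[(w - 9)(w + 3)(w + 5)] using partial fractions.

Using cover-up method: α = 5/84, β = -5/12, γ = 5/14
Result: (5/84)/(w - 9) - (5/12)/(w + 3) + (5/14)/(w + 5)


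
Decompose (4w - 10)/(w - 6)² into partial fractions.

(4w - 10) = P(w - 6) + Q. At w = 6: Q = 4·6 - 10 = 14. Coeff of w: P = 4
Result: 4/(w - 6) + 14/(w - 6)²


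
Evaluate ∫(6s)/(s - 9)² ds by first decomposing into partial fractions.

Decompose: A = 6, B = 6·9 + 0 = 54, so (6s)/(s - 9)² = 6/(s - 9) + 54/(s - 9)². Integrate: ∫ A/(s - 9) ds = 6 ln|(s - 9)|; ∫ B/(s - 9)² ds = -54/(s - 9). Sum: 6 ln|(s - 9)| - 54/(s - 9) + C


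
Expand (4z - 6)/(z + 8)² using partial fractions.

(4z - 6) = P(z + 8) + Q. At z = -8: Q = 4·(-8) - 6 = -38. Coeff of z: P = 4
Result: 4/(z + 8) - 38/(z + 8)²


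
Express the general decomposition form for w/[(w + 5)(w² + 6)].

Linear + irreducible quadratic: A/(w + 5) + (Bw + C)/(w² + 6)


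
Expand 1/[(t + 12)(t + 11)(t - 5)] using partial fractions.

Using cover-up method: α = 1/17, β = -1/16, γ = 1/272
Result: (1/17)/(t + 12) - (1/16)/(t + 11) + (1/272)/(t - 5)
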